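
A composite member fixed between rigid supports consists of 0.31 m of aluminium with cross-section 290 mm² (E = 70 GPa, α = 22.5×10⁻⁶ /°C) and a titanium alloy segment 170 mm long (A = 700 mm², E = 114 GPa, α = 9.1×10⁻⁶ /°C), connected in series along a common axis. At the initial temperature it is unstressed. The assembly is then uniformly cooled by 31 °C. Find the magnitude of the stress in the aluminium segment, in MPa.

With the walls removed the bar would change length by δ_free = Σ αᵢΔT Lᵢ = 22.5×10⁻⁶×31×310 + 9.1×10⁻⁶×31×170 = 0.2642 mm.
Since the ends are fixed, an axial force P builds up, equal in every segment, with P · Σ Lᵢ/(AᵢEᵢ) = δ_free.
Σ Lᵢ/(AᵢEᵢ) = 310/(290×70×10³) + 170/(700×114×10³) = 1.74×10⁻⁵ mm/N.
Hence P = δ_free / Σ(L/AE) = 0.2642/1.74×10⁻⁵ = 15.18 kN (tensile).
σ_{aluminium} = P / A = 15180 / 290 = 52.35 MPa.

σ ≈ 52.4 MPa (tensile)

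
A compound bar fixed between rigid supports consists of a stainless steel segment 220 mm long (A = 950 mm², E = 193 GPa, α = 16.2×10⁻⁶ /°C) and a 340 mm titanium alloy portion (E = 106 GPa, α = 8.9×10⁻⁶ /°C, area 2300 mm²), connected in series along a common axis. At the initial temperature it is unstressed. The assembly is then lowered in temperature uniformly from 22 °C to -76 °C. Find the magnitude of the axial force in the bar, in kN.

P ≈ 249 kN (tensile)

If the supports were absent, the total length change would be Σ αᵢΔT Lᵢ = 16.2×10⁻⁶×98×220 + 8.9×10⁻⁶×98×340 = 0.6458 mm.
The rigid supports impose zero overall length change; the single axial force P common to all segments must satisfy P Σ Lᵢ/(AᵢEᵢ) = δ_free.
The series flexibility is Σ Lᵢ/(AᵢEᵢ) = 220/(950×193×10³) + 340/(2300×106×10³) = 2.594×10⁻⁶ mm/N.
So P = 0.6458 / 2.594×10⁻⁶ = 248.9 kN, tensile.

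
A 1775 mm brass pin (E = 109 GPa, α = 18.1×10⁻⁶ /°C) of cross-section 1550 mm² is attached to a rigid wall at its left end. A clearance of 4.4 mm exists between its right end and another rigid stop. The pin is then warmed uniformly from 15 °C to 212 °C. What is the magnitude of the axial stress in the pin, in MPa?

If the wall were absent the pin would grow by αΔT L = 18.1×10⁻⁶ × 197 × 1775 = 6.329 mm.
The gap closes (δ_free > 4.4 mm) and the wall then resists a further 6.329 − 4.4 = 1.929 mm of expansion.
So σ = E(δ_free − g)/L = 109×10³ × 1.929/1775 = 118.5 MPa.

σ ≈ 118 MPa (compressive)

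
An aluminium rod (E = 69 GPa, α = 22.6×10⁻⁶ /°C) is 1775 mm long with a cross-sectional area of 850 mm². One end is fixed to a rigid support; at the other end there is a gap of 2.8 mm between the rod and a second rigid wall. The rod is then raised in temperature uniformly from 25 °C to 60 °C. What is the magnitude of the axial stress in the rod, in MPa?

σ ≈ 0 MPa

Unrestrained expansion: δ_free = αΔT L = 22.6×10⁻⁶ × 35 × 1775 = 1.404 mm.
Since δ_free = 1.4 mm is less than the 2.8 mm gap, the rod never touches the wall. No axial force develops.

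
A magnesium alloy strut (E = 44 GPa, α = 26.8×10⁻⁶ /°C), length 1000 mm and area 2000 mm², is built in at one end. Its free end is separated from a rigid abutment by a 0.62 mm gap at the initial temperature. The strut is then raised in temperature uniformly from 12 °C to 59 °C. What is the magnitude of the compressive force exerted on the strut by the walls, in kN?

P ≈ 56.3 kN

Free thermal elongation = αΔT L = 26.8×10⁻⁶ × 47 × 1000 = 1.26 mm.
This exceeds the 0.62 mm gap, so the wall pushes back. The portion of expansion that must be recovered elastically is δ_free − gap = 1.26 − 0.62 = 0.6396 mm.
That suppressed elongation corresponds to σ = E·Δ/L = 44×10³ × 0.6396/1000 = 28.14 MPa.
P = σA = 28.14 × 2000 = 56.28 kN.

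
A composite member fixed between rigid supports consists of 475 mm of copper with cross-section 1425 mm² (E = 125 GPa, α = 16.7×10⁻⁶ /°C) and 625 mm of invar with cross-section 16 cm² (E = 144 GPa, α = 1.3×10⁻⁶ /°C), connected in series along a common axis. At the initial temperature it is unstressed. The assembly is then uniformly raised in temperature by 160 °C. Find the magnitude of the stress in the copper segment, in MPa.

Free thermal expansion of the whole bar: Σ αᵢΔT Lᵢ = 16.7×10⁻⁶×160×475 + 1.3×10⁻⁶×160×625 = 1.399 mm.
The rigid supports impose zero overall length change; the single axial force P common to all segments must satisfy P Σ Lᵢ/(AᵢEᵢ) = δ_free.
The series flexibility is Σ Lᵢ/(AᵢEᵢ) = 475/(1425×125×10³) + 625/(1600×144×10³) = 5.379×10⁻⁶ mm/N.
P = 1.399 / 5.379×10⁻⁶ = 260100 N = 260.1 kN, compressive.
σ_{copper} = P / A = 260100 / 1425 = 182.5 MPa.

σ ≈ 183 MPa (compressive)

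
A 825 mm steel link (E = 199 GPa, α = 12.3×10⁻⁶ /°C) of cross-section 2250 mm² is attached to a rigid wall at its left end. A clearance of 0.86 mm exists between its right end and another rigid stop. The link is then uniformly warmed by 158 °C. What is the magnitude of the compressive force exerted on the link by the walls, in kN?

P ≈ 403 kN

Unrestrained expansion: δ_free = αΔT L = 12.3×10⁻⁶ × 158 × 825 = 1.603 mm.
The gap closes (δ_free > 0.86 mm) and the wall then resists a further 1.603 − 0.86 = 0.7433 mm of expansion.
So σ = E(δ_free − g)/L = 199×10³ × 0.7433/825 = 179.3 MPa.
Force on the wall = σA = 179.3 × 2250 mm² = 403.4 kN.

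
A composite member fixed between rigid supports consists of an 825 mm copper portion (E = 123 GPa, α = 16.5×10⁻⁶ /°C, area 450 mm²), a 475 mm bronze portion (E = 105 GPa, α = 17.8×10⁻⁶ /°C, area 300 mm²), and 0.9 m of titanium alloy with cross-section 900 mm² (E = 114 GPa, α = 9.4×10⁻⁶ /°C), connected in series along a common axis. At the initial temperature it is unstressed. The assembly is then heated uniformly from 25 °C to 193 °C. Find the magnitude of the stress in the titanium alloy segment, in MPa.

σ ≈ 147 MPa (compressive)

If the supports were absent, the total length change would be Σ αᵢΔT Lᵢ = 16.5×10⁻⁶×168×825 + 17.8×10⁻⁶×168×475 + 9.4×10⁻⁶×168×900 = 5.129 mm.
Since the ends are fixed, an axial force P builds up, equal in every segment, with P · Σ Lᵢ/(AᵢEᵢ) = δ_free.
The series flexibility is Σ Lᵢ/(AᵢEᵢ) = 825/(450×123×10³) + 475/(300×105×10³) + 900/(900×114×10³) = 3.876×10⁻⁵ mm/N.
Hence P = δ_free / Σ(L/AE) = 5.129/3.876×10⁻⁵ = 132.3 kN (compressive).
σ_{titanium alloy} = P / A = 132300 / 900 = 147 MPa.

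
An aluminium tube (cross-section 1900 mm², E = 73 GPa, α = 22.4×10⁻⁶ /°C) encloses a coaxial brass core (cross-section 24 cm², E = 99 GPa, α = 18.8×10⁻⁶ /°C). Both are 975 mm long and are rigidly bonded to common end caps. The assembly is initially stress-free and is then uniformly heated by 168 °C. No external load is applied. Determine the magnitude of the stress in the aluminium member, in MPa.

σ ≈ 27.9 MPa (compressive)

Equilibrium of a rigid end plate with no external load gives equal and opposite internal forces ±P in the two members. Since α_{aluminium} > α_{brass}, heating drives the aluminium into compression and the brass into tension.
Setting the final lengths equal and cancelling L: (α₁ − α₂)ΔT = P/(A₁E₁) + P/(A₂E₂).
|α₁ − α₂|·ΔT = 3.6×10⁻⁶ × 168 = 0.0006048.
1/(A₁E₁) + 1/(A₂E₂) = 1/(1900×73×10³) + 1/(2400×99×10³) = 1.142×10⁻⁸ N⁻¹.
So P = 0.0006048 / 1.142×10⁻⁸ = 52.97 kN.
σ_{aluminium} = P/A₁ = 52970/1900 = 27.88 MPa, compressive.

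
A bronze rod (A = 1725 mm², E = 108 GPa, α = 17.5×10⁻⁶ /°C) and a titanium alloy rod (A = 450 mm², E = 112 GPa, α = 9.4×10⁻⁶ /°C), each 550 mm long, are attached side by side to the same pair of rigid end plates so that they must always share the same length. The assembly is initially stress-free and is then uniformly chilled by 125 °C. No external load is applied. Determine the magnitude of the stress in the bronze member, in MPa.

Equilibrium of a rigid end plate with no external load gives equal and opposite internal forces ±P in the two members. Since α_{bronze} > α_{titanium alloy}, cooling drives the bronze into tension and the titanium alloy into compression.
Compatibility of the two members (thermal + elastic change equal): (α₁ − α₂)ΔT = P·[1/(A₁E₁) + 1/(A₂E₂)].
|α₁ − α₂|·ΔT = 8.1×10⁻⁶ × 125 = 0.001012.
1/(A₁E₁) + 1/(A₂E₂) = 1/(1725×108×10³) + 1/(450×112×10³) = 2.521×10⁻⁸ N⁻¹.
P = 0.001012 / 2.521×10⁻⁸ = 40160 N = 40.16 kN.
σ_{bronze} = P/A₁ = 40160/1725 = 23.28 MPa, tensile.

σ ≈ 23.3 MPa (tensile)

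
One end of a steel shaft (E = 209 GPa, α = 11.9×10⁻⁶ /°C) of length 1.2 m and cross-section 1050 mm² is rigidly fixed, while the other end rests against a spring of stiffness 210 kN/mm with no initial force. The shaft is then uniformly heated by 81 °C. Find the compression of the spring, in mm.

The unrestrained thermal change is αΔT L = 11.9×10⁻⁶ × 81 × 1200 = 1.157 mm.
Let P be the compressive force at the spring. The shaft shortens elastically by PL/(AE) and the spring compresses by P/k; together these equal δ_free.
So P = δ_free / [L/(AE) + 1/k] = 1.157 / [ 1200/(1050×209×10³) + 1/(210×10³) ].
P = 1.157 / 1.023×10⁻⁵ = 113100 N.
Spring compression = P/k = 113100/(210×10³) = 0.5384 mm.

δ ≈ 0.538 mm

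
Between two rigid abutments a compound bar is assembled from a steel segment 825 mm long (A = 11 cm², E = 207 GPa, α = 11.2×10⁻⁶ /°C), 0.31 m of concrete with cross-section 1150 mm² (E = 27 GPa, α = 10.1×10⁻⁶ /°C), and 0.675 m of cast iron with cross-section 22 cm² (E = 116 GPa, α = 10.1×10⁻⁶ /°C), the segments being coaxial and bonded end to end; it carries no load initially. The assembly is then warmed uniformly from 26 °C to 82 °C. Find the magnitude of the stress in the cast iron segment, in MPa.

If the supports were absent, the total length change would be Σ αᵢΔT Lᵢ = 11.2×10⁻⁶×56×825 + 10.1×10⁻⁶×56×310 + 10.1×10⁻⁶×56×675 = 1.075 mm.
The rigid supports impose zero overall length change; the single axial force P common to all segments must satisfy P Σ Lᵢ/(AᵢEᵢ) = δ_free.
The series flexibility is Σ Lᵢ/(AᵢEᵢ) = 825/(1100×207×10³) + 310/(1150×27×10³) + 675/(2200×116×10³) = 1.625×10⁻⁵ mm/N.
Hence P = δ_free / Σ(L/AE) = 1.075/1.625×10⁻⁵ = 66.12 kN (compressive).
σ_{cast iron} = P / A = 66120 / 2200 = 30.05 MPa.

σ ≈ 30.1 MPa (compressive)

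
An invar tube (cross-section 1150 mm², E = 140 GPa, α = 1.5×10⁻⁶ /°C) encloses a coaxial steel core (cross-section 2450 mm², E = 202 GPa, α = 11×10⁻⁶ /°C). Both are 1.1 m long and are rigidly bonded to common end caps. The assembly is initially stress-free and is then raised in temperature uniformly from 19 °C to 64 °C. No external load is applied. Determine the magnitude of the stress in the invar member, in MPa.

σ ≈ 45.2 MPa (tensile)

Both members must finish at the same length. With the larger α, the steel tends to over-expand; the plates restrain it, putting the steel in compression and the invar in tension. With no external load the two internal forces are equal and opposite, magnitude P.
Compatibility of the two members (thermal + elastic change equal): (α₁ − α₂)ΔT = P·[1/(A₁E₁) + 1/(A₂E₂)].
|α₁ − α₂|·ΔT = 9.5×10⁻⁶ × 45 = 0.0004275.
1/(A₁E₁) + 1/(A₂E₂) = 1/(1150×140×10³) + 1/(2450×202×10³) = 8.232×10⁻⁹ N⁻¹.
P = 0.0004275 / 8.232×10⁻⁹ = 51930 N = 51.93 kN.
σ_{invar} = P/A₁ = 51930/1150 = 45.16 MPa, tensile.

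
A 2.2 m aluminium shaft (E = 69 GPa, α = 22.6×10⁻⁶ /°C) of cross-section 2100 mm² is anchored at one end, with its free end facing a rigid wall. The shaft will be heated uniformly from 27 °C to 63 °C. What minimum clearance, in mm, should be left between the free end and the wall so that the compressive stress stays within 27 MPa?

g ≈ 0.929 mm

Free expansion if unrestrained: δ_free = αΔT L = 22.6×10⁻⁶ × 36 × 2200 = 1.79 mm.
A stress of 27 MPa corresponds to the wall pushing the shaft back by σL/E = 27×2200/(69×10³) = 0.8609 mm.
So the gap has to take up the difference, g_min = δ_free − σL/E = 1.79 − 0.8609 = 0.9291 mm.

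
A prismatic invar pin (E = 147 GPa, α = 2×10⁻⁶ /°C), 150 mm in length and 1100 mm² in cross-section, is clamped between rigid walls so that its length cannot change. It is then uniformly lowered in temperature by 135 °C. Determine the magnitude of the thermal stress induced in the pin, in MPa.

σ ≈ 39.7 MPa (tensile)

Because both ends are immovable the net strain is zero, and the suppressed thermal strain is αΔT = 2×10⁻⁶ × 135 = 270×10⁻⁶.
Hence σ = E·αΔT = 147×10³ × 270×10⁻⁶ = 39.69 MPa, tensile.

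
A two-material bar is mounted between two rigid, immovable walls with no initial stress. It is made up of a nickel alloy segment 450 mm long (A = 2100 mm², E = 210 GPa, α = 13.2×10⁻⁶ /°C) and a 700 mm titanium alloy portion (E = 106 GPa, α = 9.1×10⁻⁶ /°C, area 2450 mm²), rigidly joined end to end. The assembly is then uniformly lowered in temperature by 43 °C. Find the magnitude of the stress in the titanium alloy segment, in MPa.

Free thermal contraction of the whole bar: Σ αᵢΔT Lᵢ = 13.2×10⁻⁶×43×450 + 9.1×10⁻⁶×43×700 = 0.5293 mm.
The rigid supports impose zero overall length change; the single axial force P common to all segments must satisfy P Σ Lᵢ/(AᵢEᵢ) = δ_free.
Σ Lᵢ/(AᵢEᵢ) = 450/(2100×210×10³) + 700/(2450×106×10³) = 3.716×10⁻⁶ mm/N.
Hence P = δ_free / Σ(L/AE) = 0.5293/3.716×10⁻⁶ = 142.5 kN (tensile).
σ_{titanium alloy} = P / A = 142500 / 2450 = 58.14 MPa.

σ ≈ 58.1 MPa (tensile)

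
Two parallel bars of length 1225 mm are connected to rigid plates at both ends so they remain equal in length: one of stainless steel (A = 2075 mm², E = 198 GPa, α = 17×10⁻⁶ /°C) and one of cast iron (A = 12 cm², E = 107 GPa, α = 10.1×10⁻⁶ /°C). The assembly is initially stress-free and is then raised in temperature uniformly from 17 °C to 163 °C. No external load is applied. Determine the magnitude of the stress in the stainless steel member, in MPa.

σ ≈ 47.5 MPa (compressive)

The stainless steel has the larger α, so on heating it would change length more than the cast iron if both were free. The rigid plates force a common final length, so the stainless steel is put into compression and the cast iron into tension, with equal and opposite forces P (no external load).
Equating the net (thermal + elastic) strains gives |α₁ − α₂|·ΔT = P·[1/(A₁E₁) + 1/(A₂E₂)].
|α₁ − α₂|·ΔT = 6.9×10⁻⁶ × 146 = 0.001007.
1/(A₁E₁) + 1/(A₂E₂) = 1/(2075×198×10³) + 1/(1200×107×10³) = 1.022×10⁻⁸ N⁻¹.
P = 0.001007 / 1.022×10⁻⁸ = 98550 N = 98.55 kN.
σ_{stainless steel} = P/A₁ = 98550/2075 = 47.49 MPa, compressive.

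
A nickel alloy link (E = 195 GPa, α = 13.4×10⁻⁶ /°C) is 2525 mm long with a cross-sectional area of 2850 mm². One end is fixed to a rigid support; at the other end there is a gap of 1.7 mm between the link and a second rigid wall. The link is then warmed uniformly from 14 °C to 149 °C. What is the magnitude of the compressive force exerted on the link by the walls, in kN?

P ≈ 631 kN

If the wall were absent the link would grow by αΔT L = 13.4×10⁻⁶ × 135 × 2525 = 4.568 mm.
This exceeds the 1.7 mm gap, so the wall pushes back. The portion of expansion that must be recovered elastically is δ_free − gap = 4.568 − 1.7 = 2.868 mm.
That suppressed elongation corresponds to σ = E·Δ/L = 195×10³ × 2.868/2525 = 221.5 MPa.
P = σA = 221.5 × 2850 = 631.2 kN.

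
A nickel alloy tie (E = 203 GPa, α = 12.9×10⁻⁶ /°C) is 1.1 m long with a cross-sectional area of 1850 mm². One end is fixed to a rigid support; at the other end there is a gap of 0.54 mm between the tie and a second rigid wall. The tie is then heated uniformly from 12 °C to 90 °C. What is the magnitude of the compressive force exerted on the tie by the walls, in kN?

P ≈ 194 kN

Free thermal elongation = αΔT L = 12.9×10⁻⁶ × 78 × 1100 = 1.107 mm.
This exceeds the 0.54 mm gap, so the wall pushes back. The portion of expansion that must be recovered elastically is δ_free − gap = 1.107 − 0.54 = 0.5668 mm.
Compatibility: PL/(AE) = 0.5668 mm, so σ = P/A = E × (0.5668/1100) = 104.6 MPa.
P = σA = 104.6 × 1850 = 193.5 kN.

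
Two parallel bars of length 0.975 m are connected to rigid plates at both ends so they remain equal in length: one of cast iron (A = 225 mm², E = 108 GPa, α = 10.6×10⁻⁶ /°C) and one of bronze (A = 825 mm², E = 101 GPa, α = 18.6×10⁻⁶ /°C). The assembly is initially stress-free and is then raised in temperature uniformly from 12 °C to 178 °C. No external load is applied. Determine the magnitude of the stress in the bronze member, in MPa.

The bronze has the larger α, so on heating it would change length more than the cast iron if both were free. The rigid plates force a common final length, so the bronze is put into compression and the cast iron into tension, with equal and opposite forces P (no external load).
Compatibility of the two members (thermal + elastic change equal): (α₁ − α₂)ΔT = P·[1/(A₁E₁) + 1/(A₂E₂)].
|α₁ − α₂|·ΔT = 8×10⁻⁶ × 166 = 0.001328.
1/(A₁E₁) + 1/(A₂E₂) = 1/(225×108×10³) + 1/(825×101×10³) = 5.315×10⁻⁸ N⁻¹.
So P = 0.001328 / 5.315×10⁻⁸ = 24.98 kN.
σ_{bronze} = P/A₂ = 24980/825 = 30.28 MPa, compressive.

σ ≈ 30.3 MPa (compressive)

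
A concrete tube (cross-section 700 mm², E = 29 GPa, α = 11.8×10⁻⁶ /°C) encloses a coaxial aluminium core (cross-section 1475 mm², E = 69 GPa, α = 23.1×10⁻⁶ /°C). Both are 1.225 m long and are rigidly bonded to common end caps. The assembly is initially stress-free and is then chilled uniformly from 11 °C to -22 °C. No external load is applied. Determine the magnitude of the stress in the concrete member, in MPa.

Both members must finish at the same length. With the larger α, the aluminium tends to over-contract; the plates restrain it, putting the aluminium in tension and the concrete in compression. With no external load the two internal forces are equal and opposite, magnitude P.
Compatibility of the two members (thermal + elastic change equal): (α₁ − α₂)ΔT = P·[1/(A₁E₁) + 1/(A₂E₂)].
|α₁ − α₂|·ΔT = 11.3×10⁻⁶ × 33 = 0.0003729.
1/(A₁E₁) + 1/(A₂E₂) = 1/(700×29×10³) + 1/(1475×69×10³) = 5.909×10⁻⁸ N⁻¹.
So P = 0.0003729 / 5.909×10⁻⁸ = 6.311 kN.
σ_{concrete} = P/A₁ = 6311/700 = 9.016 MPa, compressive.

σ ≈ 9.02 MPa (compressive)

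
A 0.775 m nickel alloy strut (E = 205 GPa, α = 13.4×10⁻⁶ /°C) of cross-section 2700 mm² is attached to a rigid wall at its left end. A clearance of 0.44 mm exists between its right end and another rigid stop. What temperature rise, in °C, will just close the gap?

ΔT ≈ 42.4 °C

Contact occurs when the free expansion equals the gap: αΔT L = 0.44 mm.
So ΔT = g/(αL) = 0.44/(13.4×10⁻⁶ × 775) = 42.37 °C.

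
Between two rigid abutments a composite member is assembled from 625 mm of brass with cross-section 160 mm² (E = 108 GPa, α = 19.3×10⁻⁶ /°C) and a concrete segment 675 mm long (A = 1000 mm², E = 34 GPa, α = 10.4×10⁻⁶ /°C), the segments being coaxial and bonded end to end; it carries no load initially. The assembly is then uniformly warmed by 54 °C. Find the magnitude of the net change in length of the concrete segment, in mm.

|ΔL| ≈ 0.0139 mm

Free thermal expansion of the whole bar: Σ αᵢΔT Lᵢ = 19.3×10⁻⁶×54×625 + 10.4×10⁻⁶×54×675 = 1.03 mm.
The walls prevent any net length change, so an axial force P (same in every segment) develops. Compatibility: P · Σ Lᵢ/(AᵢEᵢ) = δ_free.
Σ Lᵢ/(AᵢEᵢ) = 625/(160×108×10³) + 675/(1000×34×10³) = 5.602×10⁻⁵ mm/N.
P = 1.03 / 5.602×10⁻⁵ = 18390 N = 18.39 kN, compressive.
For the concrete segment, free thermal change = 10.4×10⁻⁶×54×675 = 0.3791 mm and elastic change from P = 18390×675/(1000×34×10³) = 0.3652 mm; these oppose, so the net change is 0.0139 mm (segment lengthens).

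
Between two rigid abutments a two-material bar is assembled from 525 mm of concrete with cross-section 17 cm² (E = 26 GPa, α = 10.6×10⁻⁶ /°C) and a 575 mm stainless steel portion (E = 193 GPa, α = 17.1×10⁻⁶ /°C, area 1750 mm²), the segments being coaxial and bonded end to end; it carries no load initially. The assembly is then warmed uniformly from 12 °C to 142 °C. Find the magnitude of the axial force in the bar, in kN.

P ≈ 147 kN (compressive)

Free thermal expansion of the whole bar: Σ αᵢΔT Lᵢ = 10.6×10⁻⁶×130×525 + 17.1×10⁻⁶×130×575 = 2.002 mm.
Since the ends are fixed, an axial force P builds up, equal in every segment, with P · Σ Lᵢ/(AᵢEᵢ) = δ_free.
Σ Lᵢ/(AᵢEᵢ) = 525/(1700×26×10³) + 575/(1750×193×10³) = 1.358×10⁻⁵ mm/N.
So P = 2.002 / 1.358×10⁻⁵ = 147.4 kN, compressive.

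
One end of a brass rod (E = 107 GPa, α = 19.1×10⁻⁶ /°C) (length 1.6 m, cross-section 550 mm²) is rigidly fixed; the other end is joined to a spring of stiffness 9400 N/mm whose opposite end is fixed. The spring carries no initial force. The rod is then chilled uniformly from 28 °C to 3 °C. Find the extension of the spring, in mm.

The unrestrained thermal change is αΔT L = 19.1×10⁻⁶ × 25 × 1600 = 0.764 mm.
Let P be the tensile force in the spring. The rod extends elastically by PL/(AE) and the spring stretches by P/k; together these equal δ_free.
P [ L/(AE) + 1/k ] = δ_free → P [ 1600/(550×107×10³) + 1/(9400) ] = 0.764.
P = 0.764 / 0.0001336 = 5720 N.
Spring extension = P/k = 5720/(9400) = 0.6085 mm.

δ ≈ 0.608 mm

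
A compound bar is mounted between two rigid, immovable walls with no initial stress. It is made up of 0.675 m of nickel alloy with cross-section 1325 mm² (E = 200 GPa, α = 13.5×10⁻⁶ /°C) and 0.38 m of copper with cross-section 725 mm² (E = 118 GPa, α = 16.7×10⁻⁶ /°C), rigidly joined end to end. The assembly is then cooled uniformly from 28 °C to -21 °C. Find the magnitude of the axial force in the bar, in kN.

P ≈ 108 kN (tensile)

Free thermal contraction of the whole bar: Σ αᵢΔT Lᵢ = 13.5×10⁻⁶×49×675 + 16.7×10⁻⁶×49×380 = 0.7575 mm.
The rigid supports impose zero overall length change; the single axial force P common to all segments must satisfy P Σ Lᵢ/(AᵢEᵢ) = δ_free.
The series flexibility is Σ Lᵢ/(AᵢEᵢ) = 675/(1325×200×10³) + 380/(725×118×10³) = 6.989×10⁻⁶ mm/N.
So P = 0.7575 / 6.989×10⁻⁶ = 108.4 kN, tensile.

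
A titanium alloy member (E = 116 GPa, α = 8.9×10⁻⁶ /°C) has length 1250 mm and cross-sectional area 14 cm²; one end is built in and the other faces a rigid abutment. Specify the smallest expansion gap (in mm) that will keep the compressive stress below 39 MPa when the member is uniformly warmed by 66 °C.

Free expansion if unrestrained: δ_free = αΔT L = 8.9×10⁻⁶ × 66 × 1250 = 0.7342 mm.
At the allowable stress the elastic shortening the wall may impose is σL/E = 39 × 1250 / (116×10³) = 0.4203 mm.
So the gap has to take up the difference, g_min = δ_free − σL/E = 0.7342 − 0.4203 = 0.314 mm.

g ≈ 0.314 mm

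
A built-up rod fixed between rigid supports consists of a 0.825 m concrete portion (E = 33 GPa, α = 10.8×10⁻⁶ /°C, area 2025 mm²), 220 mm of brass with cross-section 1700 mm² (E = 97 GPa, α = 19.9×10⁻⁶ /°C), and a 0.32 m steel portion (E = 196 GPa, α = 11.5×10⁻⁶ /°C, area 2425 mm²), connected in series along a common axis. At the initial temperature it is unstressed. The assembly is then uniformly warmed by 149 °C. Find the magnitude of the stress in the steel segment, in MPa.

σ ≈ 72.6 MPa (compressive)

If the supports were absent, the total length change would be Σ αᵢΔT Lᵢ = 10.8×10⁻⁶×149×825 + 19.9×10⁻⁶×149×220 + 11.5×10⁻⁶×149×320 = 2.528 mm.
The walls prevent any net length change, so an axial force P (same in every segment) develops. Compatibility: P · Σ Lᵢ/(AᵢEᵢ) = δ_free.
Σ Lᵢ/(AᵢEᵢ) = 825/(2025×33×10³) + 220/(1700×97×10³) + 320/(2425×196×10³) = 1.435×10⁻⁵ mm/N.
So P = 2.528 / 1.435×10⁻⁵ = 176.1 kN, compressive.
σ_{steel} = P / A = 176100 / 2425 = 72.64 MPa.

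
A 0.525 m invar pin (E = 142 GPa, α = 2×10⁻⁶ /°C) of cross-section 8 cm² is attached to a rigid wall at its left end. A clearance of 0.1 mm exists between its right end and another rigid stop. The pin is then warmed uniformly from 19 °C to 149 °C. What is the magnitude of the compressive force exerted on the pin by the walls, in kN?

P ≈ 7.9 kN

Free thermal elongation = αΔT L = 2×10⁻⁶ × 130 × 525 = 0.1365 mm.
This exceeds the 0.1 mm gap, so the wall pushes back. The portion of expansion that must be recovered elastically is δ_free − gap = 0.1365 − 0.1 = 0.0365 mm.
That suppressed elongation corresponds to σ = E·Δ/L = 142×10³ × 0.0365/525 = 9.872 MPa.
Force on the wall = σA = 9.872 × 800 mm² = 7.898 kN.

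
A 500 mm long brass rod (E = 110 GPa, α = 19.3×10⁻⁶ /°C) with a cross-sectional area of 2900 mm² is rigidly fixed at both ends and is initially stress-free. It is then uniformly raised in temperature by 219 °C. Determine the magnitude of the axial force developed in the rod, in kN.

Full restraint means ε = 0, so the stress is σ = EαΔT = 110×10³ × 19.3×10⁻⁶ × 219 = 464.9 MPa.
Then P = σA = 464.9 × 2900 mm² = 1348 kN, compressive.

P ≈ 1350 kN (compressive)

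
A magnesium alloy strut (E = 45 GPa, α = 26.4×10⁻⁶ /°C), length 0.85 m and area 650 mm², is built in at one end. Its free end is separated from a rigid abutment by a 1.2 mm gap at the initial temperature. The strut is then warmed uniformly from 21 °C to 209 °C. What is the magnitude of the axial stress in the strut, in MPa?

Free thermal elongation = αΔT L = 26.4×10⁻⁶ × 188 × 850 = 4.219 mm.
The gap closes (δ_free > 1.2 mm) and the wall then resists a further 4.219 − 1.2 = 3.019 mm of expansion.
So σ = E(δ_free − g)/L = 45×10³ × 3.019/850 = 159.8 MPa.

σ ≈ 160 MPa (compressive)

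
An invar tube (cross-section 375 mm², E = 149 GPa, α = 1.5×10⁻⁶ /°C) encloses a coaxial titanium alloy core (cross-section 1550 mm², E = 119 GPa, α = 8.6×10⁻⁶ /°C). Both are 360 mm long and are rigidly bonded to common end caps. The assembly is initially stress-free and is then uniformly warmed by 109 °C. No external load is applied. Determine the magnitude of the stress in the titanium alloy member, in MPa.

Equilibrium of a rigid end plate with no external load gives equal and opposite internal forces ±P in the two members. Since α_{titanium alloy} > α_{invar}, heating drives the titanium alloy into compression and the invar into tension.
Compatibility of the two members (thermal + elastic change equal): (α₁ − α₂)ΔT = P·[1/(A₁E₁) + 1/(A₂E₂)].
|α₁ − α₂|·ΔT = 7.1×10⁻⁶ × 109 = 0.0007739.
1/(A₁E₁) + 1/(A₂E₂) = 1/(375×149×10³) + 1/(1550×119×10³) = 2.332×10⁻⁸ N⁻¹.
P = 0.0007739 / 2.332×10⁻⁸ = 33190 N = 33.19 kN.
σ_{titanium alloy} = P/A₂ = 33190/1550 = 21.41 MPa, compressive.

σ ≈ 21.4 MPa (compressive)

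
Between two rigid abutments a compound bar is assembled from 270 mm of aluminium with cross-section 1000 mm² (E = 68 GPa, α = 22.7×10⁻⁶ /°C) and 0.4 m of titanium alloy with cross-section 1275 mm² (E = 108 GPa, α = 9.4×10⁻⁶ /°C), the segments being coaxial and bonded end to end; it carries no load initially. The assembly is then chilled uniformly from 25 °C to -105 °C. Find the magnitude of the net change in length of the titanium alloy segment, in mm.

With the walls removed the bar would change length by δ_free = Σ αᵢΔT Lᵢ = 22.7×10⁻⁶×130×270 + 9.4×10⁻⁶×130×400 = 1.286 mm.
The rigid supports impose zero overall length change; the single axial force P common to all segments must satisfy P Σ Lᵢ/(AᵢEᵢ) = δ_free.
Σ Lᵢ/(AᵢEᵢ) = 270/(1000×68×10³) + 400/(1275×108×10³) = 6.875×10⁻⁶ mm/N.
P = 1.286 / 6.875×10⁻⁶ = 187000 N = 187 kN, tensile.
For the titanium alloy segment, free thermal change = 9.4×10⁻⁶×130×400 = 0.4888 mm and elastic change from P = 187000×400/(1275×108×10³) = 0.5432 mm; these oppose, so the net change is 0.0544 mm (segment lengthens).

|ΔL| ≈ 0.0544 mm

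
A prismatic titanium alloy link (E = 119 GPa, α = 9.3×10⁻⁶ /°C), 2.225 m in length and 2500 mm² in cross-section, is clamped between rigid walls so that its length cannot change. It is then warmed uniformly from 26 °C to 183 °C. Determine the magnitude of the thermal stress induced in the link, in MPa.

σ ≈ 174 MPa (compressive)

With length fixed, the mechanical strain must cancel the thermal strain αΔT = 9.3×10⁻⁶ × 157 = 1460.1×10⁻⁶.
The stress required to suppress this strain is σ = Eε = 119×10³ × 1460.1×10⁻⁶ = 173.8 MPa, compressive since the link is trying to expand.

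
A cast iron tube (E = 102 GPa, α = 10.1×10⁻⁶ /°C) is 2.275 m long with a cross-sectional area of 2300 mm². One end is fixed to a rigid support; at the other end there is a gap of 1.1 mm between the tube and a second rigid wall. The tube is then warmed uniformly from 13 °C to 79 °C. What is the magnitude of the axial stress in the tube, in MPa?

σ ≈ 18.7 MPa (compressive)

Unrestrained expansion: δ_free = αΔT L = 10.1×10⁻⁶ × 66 × 2275 = 1.517 mm.
After closing the 1.1 mm clearance, 1.517 − 1.1 = 0.4165 mm of expansion remains to be suppressed by the wall.
Compatibility: PL/(AE) = 0.4165 mm, so σ = P/A = E × (0.4165/2275) = 18.67 MPa.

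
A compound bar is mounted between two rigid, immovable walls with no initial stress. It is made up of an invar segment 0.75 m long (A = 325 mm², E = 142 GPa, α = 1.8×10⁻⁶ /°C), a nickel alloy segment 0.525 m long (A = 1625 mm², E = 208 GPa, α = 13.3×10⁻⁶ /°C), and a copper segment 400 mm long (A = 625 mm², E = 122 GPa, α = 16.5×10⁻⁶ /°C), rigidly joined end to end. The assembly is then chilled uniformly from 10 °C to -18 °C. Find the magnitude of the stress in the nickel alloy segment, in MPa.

With the walls removed the bar would change length by δ_free = Σ αᵢΔT Lᵢ = 1.8×10⁻⁶×28×750 + 13.3×10⁻⁶×28×525 + 16.5×10⁻⁶×28×400 = 0.4181 mm.
The walls prevent any net length change, so an axial force P (same in every segment) develops. Compatibility: P · Σ Lᵢ/(AᵢEᵢ) = δ_free.
Σ Lᵢ/(AᵢEᵢ) = 750/(325×142×10³) + 525/(1625×208×10³) + 400/(625×122×10³) = 2.305×10⁻⁵ mm/N.
Hence P = δ_free / Σ(L/AE) = 0.4181/2.305×10⁻⁵ = 18.14 kN (tensile).
σ_{nickel alloy} = P / A = 18140 / 1625 = 11.16 MPa.

σ ≈ 11.2 MPa (tensile)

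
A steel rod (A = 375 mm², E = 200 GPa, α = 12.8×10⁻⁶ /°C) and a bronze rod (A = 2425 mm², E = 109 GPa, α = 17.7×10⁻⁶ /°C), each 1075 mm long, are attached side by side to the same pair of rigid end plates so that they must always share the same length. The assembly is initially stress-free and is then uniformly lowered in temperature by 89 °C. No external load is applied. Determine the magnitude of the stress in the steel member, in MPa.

σ ≈ 67.9 MPa (compressive)

Both members must finish at the same length. With the larger α, the bronze tends to over-contract; the plates restrain it, putting the bronze in tension and the steel in compression. With no external load the two internal forces are equal and opposite, magnitude P.
Compatibility of the two members (thermal + elastic change equal): (α₁ − α₂)ΔT = P·[1/(A₁E₁) + 1/(A₂E₂)].
|α₁ − α₂|·ΔT = 4.9×10⁻⁶ × 89 = 0.0004361.
1/(A₁E₁) + 1/(A₂E₂) = 1/(375×200×10³) + 1/(2425×109×10³) = 1.712×10⁻⁸ N⁻¹.
P = 0.0004361 / 1.712×10⁻⁸ = 25480 N = 25.48 kN.
σ_{steel} = P/A₁ = 25480/375 = 67.94 MPa, compressive.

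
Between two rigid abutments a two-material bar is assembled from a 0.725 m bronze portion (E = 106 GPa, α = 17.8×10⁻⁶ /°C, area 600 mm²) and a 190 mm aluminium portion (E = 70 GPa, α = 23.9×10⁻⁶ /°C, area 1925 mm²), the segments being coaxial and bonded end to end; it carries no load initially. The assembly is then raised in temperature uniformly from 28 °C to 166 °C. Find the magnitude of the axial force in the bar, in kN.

P ≈ 188 kN (compressive)

Free thermal expansion of the whole bar: Σ αᵢΔT Lᵢ = 17.8×10⁻⁶×138×725 + 23.9×10⁻⁶×138×190 = 2.408 mm.
The rigid supports impose zero overall length change; the single axial force P common to all segments must satisfy P Σ Lᵢ/(AᵢEᵢ) = δ_free.
Σ Lᵢ/(AᵢEᵢ) = 725/(600×106×10³) + 190/(1925×70×10³) = 1.281×10⁻⁵ mm/N.
P = 2.408 / 1.281×10⁻⁵ = 188000 N = 188 kN, compressive.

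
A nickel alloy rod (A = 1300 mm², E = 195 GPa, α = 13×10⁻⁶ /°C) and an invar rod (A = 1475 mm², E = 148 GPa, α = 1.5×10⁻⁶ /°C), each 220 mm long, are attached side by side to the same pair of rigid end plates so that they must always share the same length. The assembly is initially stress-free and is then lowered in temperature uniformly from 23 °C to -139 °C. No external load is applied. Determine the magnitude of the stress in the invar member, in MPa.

σ ≈ 148 MPa (compressive)

The nickel alloy has the larger α, so on cooling it would change length more than the invar if both were free. The rigid plates force a common final length, so the nickel alloy is put into tension and the invar into compression, with equal and opposite forces P (no external load).
Setting the final lengths equal and cancelling L: (α₁ − α₂)ΔT = P/(A₁E₁) + P/(A₂E₂).
|α₁ − α₂|·ΔT = 11.5×10⁻⁶ × 162 = 0.001863.
1/(A₁E₁) + 1/(A₂E₂) = 1/(1300×195×10³) + 1/(1475×148×10³) = 8.526×10⁻⁹ N⁻¹.
So P = 0.001863 / 8.526×10⁻⁹ = 218.5 kN.
σ_{invar} = P/A₂ = 218500/1475 = 148.1 MPa, compressive.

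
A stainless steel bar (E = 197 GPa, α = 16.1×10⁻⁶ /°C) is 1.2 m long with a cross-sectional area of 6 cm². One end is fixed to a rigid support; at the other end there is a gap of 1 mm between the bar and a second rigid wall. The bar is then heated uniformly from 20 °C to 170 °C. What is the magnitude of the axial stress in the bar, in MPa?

σ ≈ 312 MPa (compressive)

Free thermal elongation = αΔT L = 16.1×10⁻⁶ × 150 × 1200 = 2.898 mm.
After closing the 1 mm clearance, 2.898 − 1 = 1.898 mm of expansion remains to be suppressed by the wall.
So σ = E(δ_free − g)/L = 197×10³ × 1.898/1200 = 311.6 MPa.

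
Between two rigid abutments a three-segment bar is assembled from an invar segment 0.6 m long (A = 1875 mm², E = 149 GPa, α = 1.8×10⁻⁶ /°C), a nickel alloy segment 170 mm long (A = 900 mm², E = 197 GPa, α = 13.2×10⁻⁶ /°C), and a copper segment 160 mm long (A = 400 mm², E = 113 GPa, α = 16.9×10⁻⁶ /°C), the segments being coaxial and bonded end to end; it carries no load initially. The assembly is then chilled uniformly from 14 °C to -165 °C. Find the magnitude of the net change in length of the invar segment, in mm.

|ΔL| ≈ 0.155 mm

If the supports were absent, the total length change would be Σ αᵢΔT Lᵢ = 1.8×10⁻⁶×179×600 + 13.2×10⁻⁶×179×170 + 16.9×10⁻⁶×179×160 = 1.079 mm.
The rigid supports impose zero overall length change; the single axial force P common to all segments must satisfy P Σ Lᵢ/(AᵢEᵢ) = δ_free.
The series flexibility is Σ Lᵢ/(AᵢEᵢ) = 600/(1875×149×10³) + 170/(900×197×10³) + 160/(400×113×10³) = 6.646×10⁻⁶ mm/N.
Hence P = δ_free / Σ(L/AE) = 1.079/6.646×10⁻⁶ = 162.3 kN (tensile).
For the invar segment, free thermal change = 1.8×10⁻⁶×179×600 = 0.1933 mm and elastic change from P = 162300×600/(1875×149×10³) = 0.3487 mm; these oppose, so the net change is 0.155 mm (segment lengthens).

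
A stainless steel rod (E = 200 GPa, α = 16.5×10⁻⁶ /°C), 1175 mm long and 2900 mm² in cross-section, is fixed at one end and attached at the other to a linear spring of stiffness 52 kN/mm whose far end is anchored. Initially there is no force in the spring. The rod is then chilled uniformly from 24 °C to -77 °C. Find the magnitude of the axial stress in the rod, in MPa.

Free thermal contraction: δ_free = αΔT L = 16.5×10⁻⁶ × 101 × 1175 = 1.958 mm.
Let P be the tensile force in the spring. The rod extends elastically by PL/(AE) and the spring stretches by P/k; together these equal δ_free.
P [ L/(AE) + 1/k ] = δ_free → P [ 1175/(2900×200×10³) + 1/(52×10³) ] = 1.958.
P = 1.958 / 2.126×10⁻⁵ = 92120 N.
σ = P/A = 92120/2900 = 31.77 MPa.

σ ≈ 31.8 MPa (tensile)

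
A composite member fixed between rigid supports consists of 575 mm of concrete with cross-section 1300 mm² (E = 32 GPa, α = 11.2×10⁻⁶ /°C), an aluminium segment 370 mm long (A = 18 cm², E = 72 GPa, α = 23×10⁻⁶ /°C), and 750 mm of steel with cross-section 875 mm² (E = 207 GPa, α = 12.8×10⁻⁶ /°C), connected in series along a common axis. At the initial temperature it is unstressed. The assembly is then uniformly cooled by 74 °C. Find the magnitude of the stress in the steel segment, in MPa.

With the walls removed the bar would change length by δ_free = Σ αᵢΔT Lᵢ = 11.2×10⁻⁶×74×575 + 23×10⁻⁶×74×370 + 12.8×10⁻⁶×74×750 = 1.817 mm.
Since the ends are fixed, an axial force P builds up, equal in every segment, with P · Σ Lᵢ/(AᵢEᵢ) = δ_free.
The series flexibility is Σ Lᵢ/(AᵢEᵢ) = 575/(1300×32×10³) + 370/(1800×72×10³) + 750/(875×207×10³) = 2.082×10⁻⁵ mm/N.
Hence P = δ_free / Σ(L/AE) = 1.817/2.082×10⁻⁵ = 87.27 kN (tensile).
σ_{steel} = P / A = 87270 / 875 = 99.73 MPa.

σ ≈ 99.7 MPa (tensile)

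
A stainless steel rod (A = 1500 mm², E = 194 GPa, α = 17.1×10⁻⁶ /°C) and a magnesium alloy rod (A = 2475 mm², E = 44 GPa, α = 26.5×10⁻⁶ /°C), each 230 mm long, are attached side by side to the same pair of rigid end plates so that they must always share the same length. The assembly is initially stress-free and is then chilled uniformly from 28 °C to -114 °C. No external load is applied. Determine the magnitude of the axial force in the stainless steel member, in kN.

P ≈ 106 kN (compressive in the stainless steel)

Equilibrium of a rigid end plate with no external load gives equal and opposite internal forces ±P in the two members. Since α_{magnesium alloy} > α_{stainless steel}, cooling drives the magnesium alloy into tension and the stainless steel into compression.
Compatibility of the two members (thermal + elastic change equal): (α₁ − α₂)ΔT = P·[1/(A₁E₁) + 1/(A₂E₂)].
|α₁ − α₂|·ΔT = 9.4×10⁻⁶ × 142 = 0.001335.
1/(A₁E₁) + 1/(A₂E₂) = 1/(1500×194×10³) + 1/(2475×44×10³) = 1.262×10⁻⁸ N⁻¹.
So P = 0.001335 / 1.262×10⁻⁸ = 105.8 kN.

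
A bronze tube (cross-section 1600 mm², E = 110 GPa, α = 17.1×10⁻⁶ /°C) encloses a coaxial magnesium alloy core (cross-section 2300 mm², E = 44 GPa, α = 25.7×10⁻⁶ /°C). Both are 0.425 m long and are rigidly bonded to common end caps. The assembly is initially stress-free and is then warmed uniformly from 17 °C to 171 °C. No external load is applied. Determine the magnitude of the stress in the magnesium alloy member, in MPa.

Both members must finish at the same length. With the larger α, the magnesium alloy tends to over-expand; the plates restrain it, putting the magnesium alloy in compression and the bronze in tension. With no external load the two internal forces are equal and opposite, magnitude P.
Setting the final lengths equal and cancelling L: (α₁ − α₂)ΔT = P/(A₁E₁) + P/(A₂E₂).
|α₁ − α₂|·ΔT = 8.6×10⁻⁶ × 154 = 0.001324.
1/(A₁E₁) + 1/(A₂E₂) = 1/(1600×110×10³) + 1/(2300×44×10³) = 1.556×10⁻⁸ N⁻¹.
P = 0.001324 / 1.556×10⁻⁸ = 85100 N = 85.1 kN.
σ_{magnesium alloy} = P/A₂ = 85100/2300 = 37 MPa, compressive.

σ ≈ 37 MPa (compressive)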